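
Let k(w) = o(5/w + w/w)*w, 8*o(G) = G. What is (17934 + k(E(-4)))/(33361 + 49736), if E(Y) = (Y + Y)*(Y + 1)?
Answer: 143501/664776 ≈ 0.21586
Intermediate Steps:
o(G) = G/8
E(Y) = 2*Y*(1 + Y) (E(Y) = (2*Y)*(1 + Y) = 2*Y*(1 + Y))
k(w) = w*(⅛ + 5/(8*w)) (k(w) = ((5/w + w/w)/8)*w = ((5/w + 1)/8)*w = ((1 + 5/w)/8)*w = (⅛ + 5/(8*w))*w = w*(⅛ + 5/(8*w)))
(17934 + k(E(-4)))/(33361 + 49736) = (17934 + (5/8 + (2*(-4)*(1 - 4))/8))/(33361 + 49736) = (17934 + (5/8 + (2*(-4)*(-3))/8))/83097 = (17934 + (5/8 + (⅛)*24))*(1/83097) = (17934 + (5/8 + 3))*(1/83097) = (17934 + 29/8)*(1/83097) = (143501/8)*(1/83097) = 143501/664776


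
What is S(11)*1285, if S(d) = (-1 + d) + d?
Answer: 26985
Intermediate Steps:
S(d) = -1 + 2*d
S(11)*1285 = (-1 + 2*11)*1285 = (-1 + 22)*1285 = 21*1285 = 26985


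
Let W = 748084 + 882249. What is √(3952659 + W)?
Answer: 4*√348937 ≈ 2362.8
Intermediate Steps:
W = 1630333
√(3952659 + W) = √(3952659 + 1630333) = √5582992 = 4*√348937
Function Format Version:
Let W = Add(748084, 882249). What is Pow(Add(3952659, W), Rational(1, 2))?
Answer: Mul(4, Pow(348937, Rational(1, 2))) ≈ 2362.8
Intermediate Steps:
W = 1630333
Pow(Add(3952659, W), Rational(1, 2)) = Pow(Add(3952659, 1630333), Rational(1, 2)) = Pow(5582992, Rational(1, 2)) = Mul(4, Pow(348937, Rational(1, 2)))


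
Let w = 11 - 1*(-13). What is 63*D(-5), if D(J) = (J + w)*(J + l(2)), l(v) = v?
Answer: -3591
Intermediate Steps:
w = 24 (w = 11 + 13 = 24)
D(J) = (2 + J)*(24 + J) (D(J) = (J + 24)*(J + 2) = (24 + J)*(2 + J) = (2 + J)*(24 + J))
63*D(-5) = 63*(48 + (-5)² + 26*(-5)) = 63*(48 + 25 - 130) = 63*(-57) = -3591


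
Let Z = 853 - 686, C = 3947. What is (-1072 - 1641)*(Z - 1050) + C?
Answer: 2399526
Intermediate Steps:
Z = 167
(-1072 - 1641)*(Z - 1050) + C = (-1072 - 1641)*(167 - 1050) + 3947 = -2713*(-883) + 3947 = 2395579 + 3947 = 2399526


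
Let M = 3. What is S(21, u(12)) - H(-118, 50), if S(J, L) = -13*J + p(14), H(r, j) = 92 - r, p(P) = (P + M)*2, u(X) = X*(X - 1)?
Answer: -449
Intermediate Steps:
u(X) = X*(-1 + X)
p(P) = 6 + 2*P (p(P) = (P + 3)*2 = (3 + P)*2 = 6 + 2*P)
S(J, L) = 34 - 13*J (S(J, L) = -13*J + (6 + 2*14) = -13*J + (6 + 28) = -13*J + 34 = 34 - 13*J)
S(21, u(12)) - H(-118, 50) = (34 - 13*21) - (92 - 1*(-118)) = (34 - 273) - (92 + 118) = -239 - 1*210 = -239 - 210 = -449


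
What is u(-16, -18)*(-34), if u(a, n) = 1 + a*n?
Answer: -9826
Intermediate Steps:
u(-16, -18)*(-34) = (1 - 16*(-18))*(-34) = (1 + 288)*(-34) = 289*(-34) = -9826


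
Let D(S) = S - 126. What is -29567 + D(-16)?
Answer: -29709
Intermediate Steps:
D(S) = -126 + S
-29567 + D(-16) = -29567 + (-126 - 16) = -29567 - 142 = -29709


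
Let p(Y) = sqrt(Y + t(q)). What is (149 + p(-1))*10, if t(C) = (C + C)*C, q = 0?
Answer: 1490 + 10*I ≈ 1490.0 + 10.0*I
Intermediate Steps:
t(C) = 2*C**2 (t(C) = (2*C)*C = 2*C**2)
p(Y) = sqrt(Y) (p(Y) = sqrt(Y + 2*0**2) = sqrt(Y + 2*0) = sqrt(Y + 0) = sqrt(Y))
(149 + p(-1))*10 = (149 + sqrt(-1))*10 = (149 + I)*10 = 1490 + 10*I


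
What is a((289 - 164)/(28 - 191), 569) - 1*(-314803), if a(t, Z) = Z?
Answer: 315372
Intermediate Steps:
a((289 - 164)/(28 - 191), 569) - 1*(-314803) = 569 - 1*(-314803) = 569 + 314803 = 315372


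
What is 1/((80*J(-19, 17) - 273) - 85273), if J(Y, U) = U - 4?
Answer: -1/84506 ≈ -1.1833e-5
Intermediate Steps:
J(Y, U) = -4 + U
1/((80*J(-19, 17) - 273) - 85273) = 1/((80*(-4 + 17) - 273) - 85273) = 1/((80*13 - 273) - 85273) = 1/((1040 - 273) - 85273) = 1/(767 - 85273) = 1/(-84506) = -1/84506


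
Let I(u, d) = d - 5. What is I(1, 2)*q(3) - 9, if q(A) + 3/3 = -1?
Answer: -3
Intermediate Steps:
I(u, d) = -5 + d
q(A) = -2 (q(A) = -1 - 1 = -2)
I(1, 2)*q(3) - 9 = (-5 + 2)*(-2) - 9 = -3*(-2) - 9 = 6 - 9 = -3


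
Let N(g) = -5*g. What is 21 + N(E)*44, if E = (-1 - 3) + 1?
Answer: 681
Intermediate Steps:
E = -3 (E = -4 + 1 = -3)
21 + N(E)*44 = 21 - 5*(-3)*44 = 21 + 15*44 = 21 + 660 = 681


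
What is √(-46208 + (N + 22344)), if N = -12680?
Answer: 8*I*√571 ≈ 191.16*I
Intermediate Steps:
√(-46208 + (N + 22344)) = √(-46208 + (-12680 + 22344)) = √(-46208 + 9664) = √(-36544) = 8*I*√571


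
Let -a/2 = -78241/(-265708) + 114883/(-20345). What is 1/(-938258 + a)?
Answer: -2702914630/2536002341395521 ≈ -1.0658e-6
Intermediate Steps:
a = 28933519019/2702914630 (a = -2*(-78241/(-265708) + 114883/(-20345)) = -2*(-78241*(-1/265708) + 114883*(-1/20345)) = -2*(78241/265708 - 114883/20345) = -2*(-28933519019/5405829260) = 28933519019/2702914630 ≈ 10.705)
1/(-938258 + a) = 1/(-938258 + 28933519019/2702914630) = 1/(-2536002341395521/2702914630) = -2702914630/2536002341395521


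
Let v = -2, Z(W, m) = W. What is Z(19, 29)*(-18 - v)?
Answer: -304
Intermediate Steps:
Z(19, 29)*(-18 - v) = 19*(-18 - 1*(-2)) = 19*(-18 + 2) = 19*(-16) = -304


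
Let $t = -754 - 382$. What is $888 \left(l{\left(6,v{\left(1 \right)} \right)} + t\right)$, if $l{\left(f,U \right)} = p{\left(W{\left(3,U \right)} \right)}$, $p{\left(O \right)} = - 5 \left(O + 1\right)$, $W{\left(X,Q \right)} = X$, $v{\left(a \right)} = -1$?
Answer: $-1026528$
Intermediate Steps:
$p{\left(O \right)} = -5 - 5 O$ ($p{\left(O \right)} = - 5 \left(1 + O\right) = -5 - 5 O$)
$l{\left(f,U \right)} = -20$ ($l{\left(f,U \right)} = -5 - 15 = -20$)
$t = -1136$
$888 \left(l{\left(6,v{\left(1 \right)} \right)} + t\right) = 888 \left(-20 - 1136\right) = 888 \left(-1156\right) = -1026528$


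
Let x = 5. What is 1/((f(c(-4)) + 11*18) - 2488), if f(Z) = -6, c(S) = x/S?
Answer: -1/2296 ≈ -0.00043554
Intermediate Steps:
c(S) = 5/S
1/((f(c(-4)) + 11*18) - 2488) = 1/((-6 + 11*18) - 2488) = 1/((-6 + 198) - 2488) = 1/(192 - 2488) = 1/(-2296) = -1/2296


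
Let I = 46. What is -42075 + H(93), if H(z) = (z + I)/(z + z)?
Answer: -7825811/186 ≈ -42074.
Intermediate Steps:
H(z) = (46 + z)/(2*z) (H(z) = (z + 46)/(z + z) = (46 + z)/((2*z)) = (46 + z)*(1/(2*z)) = (46 + z)/(2*z))
-42075 + H(93) = -42075 + (½)*(46 + 93)/93 = -42075 + (½)*(1/93)*139 = -42075 + 139/186 = -7825811/186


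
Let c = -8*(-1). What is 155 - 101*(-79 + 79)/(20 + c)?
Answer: 155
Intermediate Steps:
c = 8
155 - 101*(-79 + 79)/(20 + c) = 155 - 101*(-79 + 79)/(20 + 8) = 155 - 0/28 = 155 - 101*0 = 155 + 0 = 155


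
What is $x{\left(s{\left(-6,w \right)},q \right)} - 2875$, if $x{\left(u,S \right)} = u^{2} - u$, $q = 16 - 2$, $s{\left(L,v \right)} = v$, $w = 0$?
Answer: $-2875$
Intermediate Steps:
$q = 14$ ($q = 16 - 2 = 14$)
$x{\left(s{\left(-6,w \right)},q \right)} - 2875 = 0 \left(-1 + 0\right) - 2875 = 0 \left(-1\right) - 2875 = 0 - 2875 = -2875$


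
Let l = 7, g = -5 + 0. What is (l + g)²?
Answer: 4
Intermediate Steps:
g = -5
(l + g)² = (7 - 5)² = 2² = 4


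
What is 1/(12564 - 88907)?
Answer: -1/76343 ≈ -1.3099e-5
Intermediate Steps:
1/(12564 - 88907) = 1/(-76343) = -1/76343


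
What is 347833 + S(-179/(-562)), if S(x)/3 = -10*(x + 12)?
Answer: 97637228/281 ≈ 3.4746e+5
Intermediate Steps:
S(x) = -360 - 30*x (S(x) = 3*(-10*(x + 12)) = 3*(-10*(12 + x)) = 3*(-120 - 10*x) = -360 - 30*x)
347833 + S(-179/(-562)) = 347833 + (-360 - (-5370)/(-562)) = 347833 + (-360 - (-5370)*(-1)/562) = 347833 + (-360 - 30*179/562) = 347833 + (-360 - 2685/281) = 347833 - 103845/281 = 97637228/281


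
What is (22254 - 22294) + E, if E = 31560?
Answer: 31520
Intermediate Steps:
(22254 - 22294) + E = (22254 - 22294) + 31560 = -40 + 31560 = 31520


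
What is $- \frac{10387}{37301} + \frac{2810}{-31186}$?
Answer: $- \frac{214372396}{581634493} \approx -0.36857$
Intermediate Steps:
$- \frac{10387}{37301} + \frac{2810}{-31186} = \left(-10387\right) \frac{1}{37301} + 2810 \left(- \frac{1}{31186}\right) = - \frac{10387}{37301} - \frac{1405}{15593} = - \frac{214372396}{581634493}$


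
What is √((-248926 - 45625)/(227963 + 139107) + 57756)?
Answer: √7781957549448830/367070 ≈ 240.32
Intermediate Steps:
√((-248926 - 45625)/(227963 + 139107) + 57756) = √(-294551/367070 + 57756) = √(21200200369/367070) = √7781957549448830/367070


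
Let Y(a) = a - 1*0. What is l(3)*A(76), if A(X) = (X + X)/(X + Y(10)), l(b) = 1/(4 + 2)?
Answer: 38/129 ≈ 0.29457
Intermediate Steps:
l(b) = ⅙ (l(b) = 1/6 = ⅙)
Y(a) = a (Y(a) = a + 0 = a)
A(X) = 2*X/(10 + X) (A(X) = (X + X)/(X + 10) = (2*X)/(10 + X) = 2*X/(10 + X))
l(3)*A(76) = (2*76/(10 + 76))/6 = (2*76/86)/6 = (2*76*(1/86))/6 = (⅙)*(76/43) = 38/129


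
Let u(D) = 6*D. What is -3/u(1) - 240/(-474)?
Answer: 1/158 ≈ 0.0063291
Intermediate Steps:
-3/u(1) - 240/(-474) = -3/(6*1) - 240/(-474) = -3/6 - 240*(-1/474) = -3*⅙ + 40/79 = -½ + 40/79 = 1/158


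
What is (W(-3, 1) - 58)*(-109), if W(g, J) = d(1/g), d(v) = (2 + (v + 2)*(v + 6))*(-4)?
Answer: 101806/9 ≈ 11312.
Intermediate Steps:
d(v) = -8 - 4*(2 + v)*(6 + v) (d(v) = (2 + (2 + v)*(6 + v))*(-4) = -8 - 4*(2 + v)*(6 + v))
W(g, J) = -56 - 32/g - 4/g²
(W(-3, 1) - 58)*(-109) = ((-56 - 32/(-3) - 4/(-3)²) - 58)*(-109) = ((-56 - 32*(-⅓) - 4*⅑) - 58)*(-109) = ((-56 + 32/3 - 4/9) - 58)*(-109) = (-412/9 - 58)*(-109) = -934/9*(-109) = 101806/9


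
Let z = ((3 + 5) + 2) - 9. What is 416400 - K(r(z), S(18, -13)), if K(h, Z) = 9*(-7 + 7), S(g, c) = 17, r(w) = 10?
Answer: 416400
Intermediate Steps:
z = 1 (z = (8 + 2) - 9 = 10 - 9 = 1)
K(h, Z) = 0 (K(h, Z) = 9*0 = 0)
416400 - K(r(z), S(18, -13)) = 416400 - 1*0 = 416400 + 0 = 416400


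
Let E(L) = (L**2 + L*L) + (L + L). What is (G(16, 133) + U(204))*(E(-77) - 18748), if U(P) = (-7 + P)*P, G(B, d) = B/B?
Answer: -283091316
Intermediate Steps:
G(B, d) = 1
E(L) = 2*L + 2*L**2 (E(L) = (L**2 + L**2) + 2*L = 2*L**2 + 2*L = 2*L + 2*L**2)
U(P) = P*(-7 + P)
(G(16, 133) + U(204))*(E(-77) - 18748) = (1 + 204*(-7 + 204))*(2*(-77)*(1 - 77) - 18748) = (1 + 204*197)*(2*(-77)*(-76) - 18748) = (1 + 40188)*(11704 - 18748) = 40189*(-7044) = -283091316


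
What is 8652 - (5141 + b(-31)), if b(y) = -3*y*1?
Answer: 3418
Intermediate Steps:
b(y) = -3*y
8652 - (5141 + b(-31)) = 8652 - (5141 - 3*(-31)) = 8652 - (5141 + 93) = 8652 - 1*5234 = 8652 - 5234 = 3418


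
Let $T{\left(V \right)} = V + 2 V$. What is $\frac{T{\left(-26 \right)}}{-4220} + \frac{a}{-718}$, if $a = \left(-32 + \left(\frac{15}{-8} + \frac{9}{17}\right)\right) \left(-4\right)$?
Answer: $- \frac{4308391}{25754660} \approx -0.16729$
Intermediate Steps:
$T{\left(V \right)} = 3 V$
$a = \frac{4535}{34}$ ($a = \left(-32 + \left(15 \left(- \frac{1}{8}\right) + 9 \cdot \frac{1}{17}\right)\right) \left(-4\right) = \left(-32 + \left(- \frac{15}{8} + \frac{9}{17}\right)\right) \left(-4\right) = \left(-32 - \frac{183}{136}\right) \left(-4\right) = \left(- \frac{4535}{136}\right) \left(-4\right) = \frac{4535}{34} \approx 133.38$)
$\frac{T{\left(-26 \right)}}{-4220} + \frac{a}{-718} = \frac{3 \left(-26\right)}{-4220} + \frac{4535}{34 \left(-718\right)} = \left(-78\right) \left(- \frac{1}{4220}\right) + \frac{4535}{34} \left(- \frac{1}{718}\right) = \frac{39}{2110} - \frac{4535}{24412} = - \frac{4308391}{25754660}$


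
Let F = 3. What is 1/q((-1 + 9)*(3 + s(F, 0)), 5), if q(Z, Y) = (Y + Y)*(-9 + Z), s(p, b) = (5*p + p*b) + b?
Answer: 1/1350 ≈ 0.00074074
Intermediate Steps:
s(p, b) = b + 5*p + b*p (s(p, b) = (5*p + b*p) + b = b + 5*p + b*p)
q(Z, Y) = 2*Y*(-9 + Z) (q(Z, Y) = (2*Y)*(-9 + Z) = 2*Y*(-9 + Z))
1/q((-1 + 9)*(3 + s(F, 0)), 5) = 1/(2*5*(-9 + (-1 + 9)*(3 + (0 + 5*3 + 0*3)))) = 1/(2*5*(-9 + 8*(3 + (0 + 15 + 0)))) = 1/(2*5*(-9 + 8*(3 + 15))) = 1/(2*5*(-9 + 8*18)) = 1/(2*5*(-9 + 144)) = 1/(2*5*135) = 1/1350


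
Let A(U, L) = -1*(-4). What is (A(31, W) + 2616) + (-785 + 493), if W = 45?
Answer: 2328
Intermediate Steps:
A(U, L) = 4
(A(31, W) + 2616) + (-785 + 493) = (4 + 2616) + (-785 + 493) = 2620 - 292 = 2328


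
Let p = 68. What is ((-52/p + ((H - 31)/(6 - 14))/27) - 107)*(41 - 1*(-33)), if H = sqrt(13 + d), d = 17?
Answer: -14621845/1836 - 37*sqrt(30)/108 ≈ -7965.8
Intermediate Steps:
H = sqrt(30) (H = sqrt(13 + 17) = sqrt(30) ≈ 5.4772)
((-52/p + ((H - 31)/(6 - 14))/27) - 107)*(41 - 1*(-33)) = ((-52/68 + ((sqrt(30) - 31)/(6 - 14))/27) - 107)*(41 - 1*(-33)) = ((-52*1/68 + ((-31 + sqrt(30))/(-8))*(1/27)) - 107)*(41 + 33) = ((-13/17 + ((-31 + sqrt(30))*(-1/8))*(1/27)) - 107)*74 = ((-13/17 + (31/8 - sqrt(30)/8)*(1/27)) - 107)*74 = ((-13/17 + (31/216 - sqrt(30)/216)) - 107)*74 = ((-2281/3672 - sqrt(30)/216) - 107)*74 = (-395185/3672 - sqrt(30)/216)*74 = -14621845/1836 - 37*sqrt(30)/108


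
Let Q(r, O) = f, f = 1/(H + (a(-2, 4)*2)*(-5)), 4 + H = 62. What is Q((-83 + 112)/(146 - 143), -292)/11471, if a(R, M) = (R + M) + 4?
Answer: -1/22942 ≈ -4.3588e-5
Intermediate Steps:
a(R, M) = 4 + M + R (a(R, M) = (M + R) + 4 = 4 + M + R)
H = 58 (H = -4 + 62 = 58)
f = -1/2 (f = 1/(58 + ((4 + 4 - 2)*2)*(-5)) = 1/(58 + (6*2)*(-5)) = 1/(58 + 12*(-5)) = 1/(58 - 60) = 1/(-2) = -1/2 ≈ -0.50000)
Q(r, O) = -1/2
Q((-83 + 112)/(146 - 143), -292)/11471 = -1/2/11471 = -1/2*1/11471 = -1/22942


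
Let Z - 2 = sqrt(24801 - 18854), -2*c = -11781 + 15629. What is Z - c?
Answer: 1926 + sqrt(5947) ≈ 2003.1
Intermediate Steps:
c = -1924 (c = -(-11781 + 15629)/2 = -1/2*3848 = -1924)
Z = 2 + sqrt(5947) (Z = 2 + sqrt(24801 - 18854) = 2 + sqrt(5947) ≈ 79.117)
Z - c = (2 + sqrt(5947)) - 1*(-1924) = (2 + sqrt(5947)) + 1924 = 1926 + sqrt(5947)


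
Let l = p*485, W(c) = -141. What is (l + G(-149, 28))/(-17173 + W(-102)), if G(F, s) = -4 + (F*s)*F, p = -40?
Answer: -301112/8657 ≈ -34.782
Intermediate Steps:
G(F, s) = -4 + s*F**2
l = -19400 (l = -40*485 = -19400)
(l + G(-149, 28))/(-17173 + W(-102)) = (-19400 + (-4 + 28*(-149)**2))/(-17173 - 141) = (-19400 + (-4 + 28*22201))/(-17314) = (-19400 + (-4 + 621628))*(-1/17314) = (-19400 + 621624)*(-1/17314) = 602224*(-1/17314) = -301112/8657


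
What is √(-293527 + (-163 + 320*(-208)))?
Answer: 5*I*√14410 ≈ 600.21*I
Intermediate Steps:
√(-293527 + (-163 + 320*(-208))) = √(-293527 + (-163 - 66560)) = √(-293527 - 66723) = √(-360250) = 5*I*√14410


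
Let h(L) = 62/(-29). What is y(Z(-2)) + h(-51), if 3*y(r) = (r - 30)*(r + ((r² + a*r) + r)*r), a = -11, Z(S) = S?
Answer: 46214/87 ≈ 531.20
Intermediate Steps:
h(L) = -62/29 (h(L) = 62*(-1/29) = -62/29)
y(r) = (-30 + r)*(r + r*(r² - 10*r))/3 (y(r) = ((r - 30)*(r + ((r² - 11*r) + r)*r))/3 = ((-30 + r)*(r + (r² - 10*r)*r))/3 = ((-30 + r)*(r + r*(r² - 10*r)))/3 = (-30 + r)*(r + r*(r² - 10*r))/3)
y(Z(-2)) + h(-51) = (⅓)*(-2)*(-30 + (-2)³ - 40*(-2)² + 301*(-2)) - 62/29 = (⅓)*(-2)*(-30 - 8 - 40*4 - 602) - 62/29 = (⅓)*(-2)*(-30 - 8 - 160 - 602) - 62/29 = (⅓)*(-2)*(-800) - 62/29 = 1600/3 - 62/29 = 46214/87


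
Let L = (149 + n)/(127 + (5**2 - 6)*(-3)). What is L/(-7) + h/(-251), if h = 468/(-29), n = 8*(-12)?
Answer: -156467/3566710 ≈ -0.043869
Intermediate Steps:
n = -96
L = 53/70 (L = (149 - 96)/(127 + (5**2 - 6)*(-3)) = 53/(127 + (25 - 6)*(-3)) = 53/(127 + 19*(-3)) = 53/(127 - 57) = 53/70 ≈ 0.75714)
h = -468/29 (h = 468*(-1/29) = -468/29 ≈ -16.138)
L/(-7) + h/(-251) = (53/70)/(-7) - 468/29/(-251) = (53/70)*(-1/7) - 468/29*(-1/251) = -53/490 + 468/7279 = -156467/3566710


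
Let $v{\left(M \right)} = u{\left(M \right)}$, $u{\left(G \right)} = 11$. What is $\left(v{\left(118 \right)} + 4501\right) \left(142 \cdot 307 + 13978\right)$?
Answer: $259764864$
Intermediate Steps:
$v{\left(M \right)} = 11$
$\left(v{\left(118 \right)} + 4501\right) \left(142 \cdot 307 + 13978\right) = \left(11 + 4501\right) \left(142 \cdot 307 + 13978\right) = 4512 \left(43594 + 13978\right) = 4512 \cdot 57572 = 259764864$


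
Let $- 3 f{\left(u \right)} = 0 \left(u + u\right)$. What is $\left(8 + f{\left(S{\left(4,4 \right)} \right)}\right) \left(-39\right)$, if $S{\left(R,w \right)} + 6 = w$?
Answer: $-312$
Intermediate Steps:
$S{\left(R,w \right)} = -6 + w$
$f{\left(u \right)} = 0$ ($f{\left(u \right)} = - \frac{0 \left(u + u\right)}{3} = - \frac{0 \cdot 2 u}{3} = \left(- \frac{1}{3}\right) 0 = 0$)
$\left(8 + f{\left(S{\left(4,4 \right)} \right)}\right) \left(-39\right) = \left(8 + 0\right) \left(-39\right) = 8 \left(-39\right) = -312$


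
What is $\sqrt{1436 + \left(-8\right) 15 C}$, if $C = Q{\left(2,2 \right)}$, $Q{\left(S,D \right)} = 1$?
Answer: $2 \sqrt{329} \approx 36.277$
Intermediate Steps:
$C = 1$
$\sqrt{1436 + \left(-8\right) 15 C} = \sqrt{1436 + \left(-8\right) 15 \cdot 1} = \sqrt{1436 - 120} = \sqrt{1316} = 2 \sqrt{329}$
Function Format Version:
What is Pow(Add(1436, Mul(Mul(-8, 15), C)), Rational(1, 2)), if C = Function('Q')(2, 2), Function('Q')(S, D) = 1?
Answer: Mul(2, Pow(329, Rational(1, 2))) ≈ 36.277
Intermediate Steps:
C = 1
Pow(Add(1436, Mul(Mul(-8, 15), C)), Rational(1, 2)) = Pow(Add(1436, Mul(Mul(-8, 15), 1)), Rational(1, 2)) = Pow(Add(1436, Mul(-120, 1)), Rational(1, 2)) = Pow(Add(1436, -120), Rational(1, 2)) = Pow(1316, Rational(1, 2)) = Mul(2, Pow(329, Rational(1, 2)))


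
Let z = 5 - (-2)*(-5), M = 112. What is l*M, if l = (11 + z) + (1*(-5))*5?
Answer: -2128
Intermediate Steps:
z = -5 (z = 5 - 2*5 = 5 - 10 = -5)
l = -19 (l = (11 - 5) + (1*(-5))*5 = 6 - 5*5 = 6 - 25 = -19)
l*M = -19*112 = -2128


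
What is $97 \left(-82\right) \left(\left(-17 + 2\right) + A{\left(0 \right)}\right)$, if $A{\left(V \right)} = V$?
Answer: $119310$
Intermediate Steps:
$97 \left(-82\right) \left(\left(-17 + 2\right) + A{\left(0 \right)}\right) = 97 \left(-82\right) \left(\left(-17 + 2\right) + 0\right) = - 7954 \left(-15 + 0\right) = \left(-7954\right) \left(-15\right) = 119310$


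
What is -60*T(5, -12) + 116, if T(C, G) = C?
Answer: -184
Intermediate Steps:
-60*T(5, -12) + 116 = -60*5 + 116 = -300 + 116 = -184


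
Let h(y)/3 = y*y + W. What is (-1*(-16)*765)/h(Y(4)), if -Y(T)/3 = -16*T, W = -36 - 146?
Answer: 2040/18341 ≈ 0.11123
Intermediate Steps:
W = -182
Y(T) = 48*T (Y(T) = -(-48)*T = 48*T)
h(y) = -546 + 3*y**2 (h(y) = 3*(y*y - 182) = 3*(y**2 - 182) = 3*(-182 + y**2) = -546 + 3*y**2)
(-1*(-16)*765)/h(Y(4)) = (-1*(-16)*765)/(-546 + 3*(48*4)**2) = (16*765)/(-546 + 3*192**2) = 12240/(-546 + 3*36864) = 12240/(-546 + 110592) = 12240/110046 = 12240*(1/110046) = 2040/18341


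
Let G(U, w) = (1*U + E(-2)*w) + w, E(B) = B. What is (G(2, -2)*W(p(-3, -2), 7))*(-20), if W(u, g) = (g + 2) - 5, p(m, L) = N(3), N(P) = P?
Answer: -320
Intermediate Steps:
p(m, L) = 3
W(u, g) = -3 + g (W(u, g) = (2 + g) - 5 = -3 + g)
G(U, w) = U - w (G(U, w) = (1*U - 2*w) + w = (U - 2*w) + w = U - w)
(G(2, -2)*W(p(-3, -2), 7))*(-20) = ((2 - 1*(-2))*(-3 + 7))*(-20) = ((2 + 2)*4)*(-20) = (4*4)*(-20) = 16*(-20) = -320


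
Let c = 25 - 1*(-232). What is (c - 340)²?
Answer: 6889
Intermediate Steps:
c = 257 (c = 25 + 232 = 257)
(c - 340)² = (257 - 340)² = (-83)² = 6889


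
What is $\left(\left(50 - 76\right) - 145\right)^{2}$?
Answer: $29241$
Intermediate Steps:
$\left(\left(50 - 76\right) - 145\right)^{2} = \left(-26 - 145\right)^{2} = \left(-171\right)^{2} = 29241$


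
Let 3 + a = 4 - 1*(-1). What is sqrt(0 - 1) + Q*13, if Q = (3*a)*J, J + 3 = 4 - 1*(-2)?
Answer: 234 + I ≈ 234.0 + 1.0*I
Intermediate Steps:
a = 2 (a = -3 + (4 - 1*(-1)) = -3 + (4 + 1) = -3 + 5 = 2)
J = 3 (J = -3 + (4 - 1*(-2)) = -3 + (4 + 2) = -3 + 6 = 3)
Q = 18 (Q = (3*2)*3 = 6*3 = 18)
sqrt(0 - 1) + Q*13 = sqrt(0 - 1) + 18*13 = sqrt(-1) + 234 = I + 234 = 234 + I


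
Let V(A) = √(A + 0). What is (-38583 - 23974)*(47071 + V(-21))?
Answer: -2944620547 - 62557*I*√21 ≈ -2.9446e+9 - 2.8667e+5*I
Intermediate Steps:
V(A) = √A
(-38583 - 23974)*(47071 + V(-21)) = (-38583 - 23974)*(47071 + √(-21)) = -62557*(47071 + I*√21) = -2944620547 - 62557*I*√21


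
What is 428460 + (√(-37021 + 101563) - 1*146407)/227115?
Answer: 97309546493/227115 + √64542/227115 ≈ 4.2846e+5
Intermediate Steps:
428460 + (√(-37021 + 101563) - 1*146407)/227115 = 428460 + (√64542 - 146407)*(1/227115) = 428460 + (-146407 + √64542)*(1/227115) = 428460 + (-146407/227115 + √64542/227115) = 97309546493/227115 + √64542/227115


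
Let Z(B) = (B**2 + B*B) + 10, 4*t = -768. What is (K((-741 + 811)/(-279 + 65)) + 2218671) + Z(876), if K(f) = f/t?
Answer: 77110527587/20544 ≈ 3.7534e+6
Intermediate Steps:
t = -192 (t = (1/4)*(-768) = -192)
Z(B) = 10 + 2*B**2 (Z(B) = (B**2 + B**2) + 10 = 2*B**2 + 10 = 10 + 2*B**2)
K(f) = -f/192 (K(f) = f/(-192) = f*(-1/192) = -f/192)
(K((-741 + 811)/(-279 + 65)) + 2218671) + Z(876) = (-(-741 + 811)/(192*(-279 + 65)) + 2218671) + (10 + 2*876**2) = (-35/(96*(-214)) + 2218671) + (10 + 2*767376) = (-35*(-1)/(96*214) + 2218671) + (10 + 1534752) = (-1/192*(-35/107) + 2218671) + 1534762 = (35/20544 + 2218671) + 1534762 = 45580377059/20544 + 1534762 = 77110527587/20544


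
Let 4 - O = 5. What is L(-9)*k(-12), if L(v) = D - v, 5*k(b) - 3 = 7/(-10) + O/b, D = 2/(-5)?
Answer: 6149/1500 ≈ 4.0993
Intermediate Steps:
O = -1 (O = 4 - 1*5 = 4 - 5 = -1)
D = -2/5 (D = 2*(-1/5) = -2/5 ≈ -0.40000)
k(b) = 23/50 - 1/(5*b) (k(b) = 3/5 + (7/(-10) - 1/b)/5 = 3/5 + (7*(-1/10) - 1/b)/5 = 3/5 + (-7/10 - 1/b)/5 = 3/5 + (-7/50 - 1/(5*b)) = 23/50 - 1/(5*b))
L(v) = -2/5 - v
L(-9)*k(-12) = (-2/5 - 1*(-9))*((1/50)*(-10 + 23*(-12))/(-12)) = (-2/5 + 9)*((1/50)*(-1/12)*(-10 - 276)) = 43*((1/50)*(-1/12)*(-286))/5 = (43/5)*(143/300) = 6149/1500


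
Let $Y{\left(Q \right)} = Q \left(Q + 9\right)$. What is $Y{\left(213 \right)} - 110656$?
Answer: $-63370$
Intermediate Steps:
$Y{\left(Q \right)} = Q \left(9 + Q\right)$
$Y{\left(213 \right)} - 110656 = 213 \left(9 + 213\right) - 110656 = 213 \cdot 222 - 110656 = 47286 - 110656 = -63370$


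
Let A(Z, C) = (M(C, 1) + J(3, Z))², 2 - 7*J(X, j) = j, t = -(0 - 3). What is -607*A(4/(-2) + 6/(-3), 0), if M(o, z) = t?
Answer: -442503/49 ≈ -9030.7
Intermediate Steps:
t = 3 (t = -1*(-3) = 3)
J(X, j) = 2/7 - j/7
M(o, z) = 3
A(Z, C) = (23/7 - Z/7)² (A(Z, C) = (3 + (2/7 - Z/7))² = (23/7 - Z/7)²)
-607*A(4/(-2) + 6/(-3), 0) = -607*(-23 + (4/(-2) + 6/(-3)))²/49 = -607*(-23 + (4*(-½) + 6*(-⅓)))²/49 = -607*(-23 + (-2 - 2))²/49 = -607*(-23 - 4)²/49 = -607*(-27)²/49 = -607*729/49 = -442503/49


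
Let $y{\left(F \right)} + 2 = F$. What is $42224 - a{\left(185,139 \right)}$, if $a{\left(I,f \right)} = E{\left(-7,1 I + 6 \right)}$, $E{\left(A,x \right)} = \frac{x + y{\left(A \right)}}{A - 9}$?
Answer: $\frac{337883}{8} \approx 42235.0$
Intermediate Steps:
$y{\left(F \right)} = -2 + F$
$E{\left(A,x \right)} = \frac{-2 + A + x}{-9 + A}$ ($E{\left(A,x \right)} = \frac{x + \left(-2 + A\right)}{A - 9} = \frac{-2 + A + x}{-9 + A}$)
$a{\left(I,f \right)} = \frac{3}{16} - \frac{I}{16}$ ($a{\left(I,f \right)} = \frac{-2 - 7 + \left(1 I + 6\right)}{-9 - 7} = \frac{-2 - 7 + \left(I + 6\right)}{-16} = - \frac{-2 - 7 + \left(6 + I\right)}{16} = - \frac{-3 + I}{16} = \frac{3}{16} - \frac{I}{16}$)
$42224 - a{\left(185,139 \right)} = 42224 - \left(\frac{3}{16} - \frac{185}{16}\right) = 42224 - - \frac{91}{8} = 42224 + \frac{91}{8} = \frac{337883}{8}$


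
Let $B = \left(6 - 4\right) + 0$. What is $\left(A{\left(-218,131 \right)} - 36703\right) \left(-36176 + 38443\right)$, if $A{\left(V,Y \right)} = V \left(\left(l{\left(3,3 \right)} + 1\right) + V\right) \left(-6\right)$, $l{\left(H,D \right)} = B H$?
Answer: $-708870497$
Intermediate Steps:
$B = 2$ ($B = 2 + 0 = 2$)
$l{\left(H,D \right)} = 2 H$
$A{\left(V,Y \right)} = - 6 V \left(7 + V\right)$ ($A{\left(V,Y \right)} = V \left(\left(2 \cdot 3 + 1\right) + V\right) \left(-6\right) = V \left(\left(6 + 1\right) + V\right) \left(-6\right) = V \left(7 + V\right) \left(-6\right) = - 6 V \left(7 + V\right)$)
$\left(A{\left(-218,131 \right)} - 36703\right) \left(-36176 + 38443\right) = \left(\left(-6\right) \left(-218\right) \left(7 - 218\right) - 36703\right) \left(-36176 + 38443\right) = \left(\left(-6\right) \left(-218\right) \left(-211\right) - 36703\right) 2267 = \left(-275988 - 36703\right) 2267 = \left(-312691\right) 2267 = -708870497$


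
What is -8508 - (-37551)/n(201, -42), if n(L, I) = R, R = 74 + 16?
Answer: -242723/30 ≈ -8090.8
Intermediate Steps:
R = 90
n(L, I) = 90
-8508 - (-37551)/n(201, -42) = -8508 - (-37551)/90 = -8508 - 1*(-12517/30) = -8508 + 12517/30 = -242723/30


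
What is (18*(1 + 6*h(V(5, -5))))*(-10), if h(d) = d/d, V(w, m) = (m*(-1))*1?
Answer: -1260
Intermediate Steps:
V(w, m) = -m (V(w, m) = -m*1 = -m)
h(d) = 1
(18*(1 + 6*h(V(5, -5))))*(-10) = (18*(1 + 6*1))*(-10) = (18*(1 + 6))*(-10) = (18*7)*(-10) = 126*(-10) = -1260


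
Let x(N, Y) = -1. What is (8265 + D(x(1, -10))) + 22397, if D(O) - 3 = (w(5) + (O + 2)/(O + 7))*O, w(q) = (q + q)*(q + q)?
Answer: 183389/6 ≈ 30565.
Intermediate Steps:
w(q) = 4*q² (w(q) = (2*q)*(2*q) = 4*q²)
D(O) = 3 + O*(100 + (2 + O)/(7 + O)) (D(O) = 3 + (4*5² + (O + 2)/(O + 7))*O = 3 + (4*25 + (2 + O)/(7 + O))*O = 3 + (100 + (2 + O)/(7 + O))*O = 3 + O*(100 + (2 + O)/(7 + O)))
(8265 + D(x(1, -10))) + 22397 = (8265 + (21 + 101*(-1)² + 705*(-1))/(7 - 1)) + 22397 = (8265 + (21 + 101*1 - 705)/6) + 22397 = (8265 + (21 + 101 - 705)/6) + 22397 = (8265 + (⅙)*(-583)) + 22397 = (8265 - 583/6) + 22397 = 49007/6 + 22397 = 183389/6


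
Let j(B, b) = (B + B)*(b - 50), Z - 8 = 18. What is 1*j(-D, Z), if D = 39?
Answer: 1872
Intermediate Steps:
Z = 26 (Z = 8 + 18 = 26)
j(B, b) = 2*B*(-50 + b) (j(B, b) = (2*B)*(-50 + b) = 2*B*(-50 + b))
1*j(-D, Z) = 1*(2*(-1*39)*(-50 + 26)) = 1*(2*(-39)*(-24)) = 1*1872 = 1872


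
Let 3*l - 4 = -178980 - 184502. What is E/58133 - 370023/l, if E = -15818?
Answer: 58782146173/21130066574 ≈ 2.7819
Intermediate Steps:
l = -363478/3 (l = 4/3 + (-178980 - 184502)/3 = 4/3 + (1/3)*(-363482) = 4/3 - 363482/3 = -363478/3 ≈ -1.2116e+5)
E/58133 - 370023/l = -15818/58133 - 370023/(-363478/3) = -15818*1/58133 - 370023*(-3/363478) = -15818/58133 + 1110069/363478 = 58782146173/21130066574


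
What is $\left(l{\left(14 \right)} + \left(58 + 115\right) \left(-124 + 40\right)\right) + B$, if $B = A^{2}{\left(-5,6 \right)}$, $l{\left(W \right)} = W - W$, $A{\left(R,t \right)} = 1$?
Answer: $-14531$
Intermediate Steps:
$l{\left(W \right)} = 0$
$B = 1$ ($B = 1^{2} = 1$)
$\left(l{\left(14 \right)} + \left(58 + 115\right) \left(-124 + 40\right)\right) + B = \left(0 + \left(58 + 115\right) \left(-124 + 40\right)\right) + 1 = \left(0 + 173 \left(-84\right)\right) + 1 = \left(0 - 14532\right) + 1 = -14532 + 1 = -14531$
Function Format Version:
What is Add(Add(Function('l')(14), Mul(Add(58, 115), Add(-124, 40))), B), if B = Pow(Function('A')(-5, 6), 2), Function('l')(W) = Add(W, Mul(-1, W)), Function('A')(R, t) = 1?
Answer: -14531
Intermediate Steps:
Function('l')(W) = 0
B = 1 (B = Pow(1, 2) = 1)
Add(Add(Function('l')(14), Mul(Add(58, 115), Add(-124, 40))), B) = Add(Add(0, Mul(Add(58, 115), Add(-124, 40))), 1) = Add(Add(0, Mul(173, -84)), 1) = Add(Add(0, -14532), 1) = Add(-14532, 1) = -14531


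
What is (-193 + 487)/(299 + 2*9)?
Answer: 294/317 ≈ 0.92744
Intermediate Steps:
(-193 + 487)/(299 + 2*9) = 294/(299 + 18) = 294/317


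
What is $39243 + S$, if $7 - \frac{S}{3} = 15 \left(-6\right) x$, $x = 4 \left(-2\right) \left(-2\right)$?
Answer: $43584$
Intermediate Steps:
$x = 16$ ($x = \left(-8\right) \left(-2\right) = 16$)
$S = 4341$ ($S = 21 - 3 \cdot 15 \left(-6\right) 16 = 21 - 3 \left(\left(-90\right) 16\right) = 21 - -4320 = 21 + 4320 = 4341$)
$39243 + S = 39243 + 4341 = 43584$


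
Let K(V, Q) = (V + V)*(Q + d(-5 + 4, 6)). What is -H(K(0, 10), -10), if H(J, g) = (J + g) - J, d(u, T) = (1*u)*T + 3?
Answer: 10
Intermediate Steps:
d(u, T) = 3 + T*u (d(u, T) = u*T + 3 = T*u + 3 = 3 + T*u)
K(V, Q) = 2*V*(-3 + Q) (K(V, Q) = (V + V)*(Q + (3 + 6*(-5 + 4))) = (2*V)*(Q + (3 + 6*(-1))) = (2*V)*(Q + (3 - 6)) = (2*V)*(Q - 3) = (2*V)*(-3 + Q) = 2*V*(-3 + Q))
H(J, g) = g
-H(K(0, 10), -10) = -1*(-10) = 10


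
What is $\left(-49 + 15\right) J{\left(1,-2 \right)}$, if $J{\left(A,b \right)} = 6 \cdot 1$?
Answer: $-204$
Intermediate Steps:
$J{\left(A,b \right)} = 6$
$\left(-49 + 15\right) J{\left(1,-2 \right)} = \left(-49 + 15\right) 6 = \left(-34\right) 6 = -204$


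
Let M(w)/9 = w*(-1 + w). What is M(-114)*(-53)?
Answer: -6253470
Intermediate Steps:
M(w) = 9*w*(-1 + w) (M(w) = 9*(w*(-1 + w)) = 9*w*(-1 + w))
M(-114)*(-53) = (9*(-114)*(-1 - 114))*(-53) = (9*(-114)*(-115))*(-53) = 117990*(-53) = -6253470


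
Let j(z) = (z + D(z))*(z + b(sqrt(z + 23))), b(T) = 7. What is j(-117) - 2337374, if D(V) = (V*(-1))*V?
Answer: -818714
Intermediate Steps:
D(V) = -V**2 (D(V) = (-V)*V = -V**2)
j(z) = (7 + z)*(z - z**2) (j(z) = (z - z**2)*(z + 7) = (z - z**2)*(7 + z) = (7 + z)*(z - z**2))
j(-117) - 2337374 = -117*(7 - 1*(-117)**2 - 6*(-117)) - 2337374 = -117*(7 - 1*13689 + 702) - 2337374 = -117*(7 - 13689 + 702) - 2337374 = -117*(-12980) - 2337374 = 1518660 - 2337374 = -818714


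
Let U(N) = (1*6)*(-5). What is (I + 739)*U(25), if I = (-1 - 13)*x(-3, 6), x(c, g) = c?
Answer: -23430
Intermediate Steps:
U(N) = -30 (U(N) = 6*(-5) = -30)
I = 42 (I = (-1 - 13)*(-3) = -14*(-3) = 42)
(I + 739)*U(25) = (42 + 739)*(-30) = 781*(-30) = -23430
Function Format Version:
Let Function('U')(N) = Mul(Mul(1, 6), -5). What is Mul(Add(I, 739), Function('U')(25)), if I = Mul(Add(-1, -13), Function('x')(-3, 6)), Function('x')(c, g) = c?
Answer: -23430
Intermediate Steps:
Function('U')(N) = -30 (Function('U')(N) = Mul(6, -5) = -30)
I = 42 (I = Mul(Add(-1, -13), -3) = Mul(-14, -3) = 42)
Mul(Add(I, 739), Function('U')(25)) = Mul(Add(42, 739), -30) = Mul(781, -30) = -23430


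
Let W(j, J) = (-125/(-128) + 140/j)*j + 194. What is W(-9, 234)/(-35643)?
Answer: -41627/4562304 ≈ -0.0091241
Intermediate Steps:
W(j, J) = 194 + j*(125/128 + 140/j) (W(j, J) = (-125*(-1/128) + 140/j)*j + 194 = (125/128 + 140/j)*j + 194 = j*(125/128 + 140/j) + 194 = 194 + j*(125/128 + 140/j))
W(-9, 234)/(-35643) = (334 + (125/128)*(-9))/(-35643) = (334 - 1125/128)*(-1/35643) = (41627/128)*(-1/35643) = -41627/4562304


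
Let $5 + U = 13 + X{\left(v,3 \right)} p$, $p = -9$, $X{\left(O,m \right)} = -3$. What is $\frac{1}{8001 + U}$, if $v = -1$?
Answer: $\frac{1}{8036} \approx 0.00012444$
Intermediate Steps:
$U = 35$ ($U = -5 + \left(13 - -27\right) = -5 + \left(13 + 27\right) = -5 + 40 = 35$)
$\frac{1}{8001 + U} = \frac{1}{8001 + 35} = \frac{1}{8036}$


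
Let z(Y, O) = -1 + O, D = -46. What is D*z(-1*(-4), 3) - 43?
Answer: -135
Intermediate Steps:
D*z(-1*(-4), 3) - 43 = -46*(-1 + 3) - 43 = -46*2 - 43 = -92 - 43 = -135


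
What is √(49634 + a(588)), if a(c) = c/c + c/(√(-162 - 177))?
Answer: √(633789315 - 22148*I*√339)/113 ≈ 222.79 - 0.071673*I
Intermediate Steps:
a(c) = 1 - I*c*√339/339 (a(c) = 1 + c/(√(-339)) = 1 + c/((I*√339)) = 1 + c*(-I*√339/339) = 1 - I*c*√339/339)
√(49634 + a(588)) = √(49634 + (1 - 1/339*I*588*√339)) = √(49634 + (1 - 196*I*√339/113)) = √(49635 - 196*I*√339/113)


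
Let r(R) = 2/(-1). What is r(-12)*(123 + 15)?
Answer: -276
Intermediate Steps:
r(R) = -2 (r(R) = 2*(-1) = -2)
r(-12)*(123 + 15) = -2*(123 + 15) = -2*138 = -276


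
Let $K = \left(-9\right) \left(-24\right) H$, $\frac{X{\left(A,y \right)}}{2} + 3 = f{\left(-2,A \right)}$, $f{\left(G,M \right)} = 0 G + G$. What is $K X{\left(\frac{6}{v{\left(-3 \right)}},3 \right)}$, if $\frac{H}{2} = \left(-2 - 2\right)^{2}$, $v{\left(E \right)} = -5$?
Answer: $-69120$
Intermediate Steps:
$f{\left(G,M \right)} = G$ ($f{\left(G,M \right)} = 0 + G = G$)
$H = 32$ ($H = 2 \left(-2 - 2\right)^{2} = 2 \left(-4\right)^{2} = 2 \cdot 16 = 32$)
$X{\left(A,y \right)} = -10$ ($X{\left(A,y \right)} = -6 + 2 \left(-2\right) = -6 - 4 = -10$)
$K = 6912$ ($K = \left(-9\right) \left(-24\right) 32 = 216 \cdot 32 = 6912$)
$K X{\left(\frac{6}{v{\left(-3 \right)}},3 \right)} = 6912 \left(-10\right) = -69120$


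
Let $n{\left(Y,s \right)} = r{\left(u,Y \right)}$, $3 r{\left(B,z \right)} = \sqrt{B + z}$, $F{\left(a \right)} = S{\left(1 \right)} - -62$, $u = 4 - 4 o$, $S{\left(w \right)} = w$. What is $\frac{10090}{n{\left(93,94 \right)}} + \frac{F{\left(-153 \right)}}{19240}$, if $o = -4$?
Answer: $\frac{63}{19240} + \frac{30270 \sqrt{113}}{113} \approx 2847.6$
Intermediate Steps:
$u = 20$ ($u = 4 - -16 = 4 + 16 = 20$)
$F{\left(a \right)} = 63$ ($F{\left(a \right)} = 1 - -62 = 1 + 62 = 63$)
$r{\left(B,z \right)} = \frac{\sqrt{B + z}}{3}$
$n{\left(Y,s \right)} = \frac{\sqrt{20 + Y}}{3}$
$\frac{10090}{n{\left(93,94 \right)}} + \frac{F{\left(-153 \right)}}{19240} = \frac{10090}{\frac{1}{3} \sqrt{20 + 93}} + \frac{63}{19240} = \frac{10090}{\frac{1}{3} \sqrt{113}} + 63 \cdot \frac{1}{19240} = 10090 \frac{3 \sqrt{113}}{113} + \frac{63}{19240} = \frac{30270 \sqrt{113}}{113} + \frac{63}{19240} = \frac{63}{19240} + \frac{30270 \sqrt{113}}{113}$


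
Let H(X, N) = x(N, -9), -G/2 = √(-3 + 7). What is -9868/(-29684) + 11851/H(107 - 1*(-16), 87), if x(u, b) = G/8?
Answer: -175890075/7421 ≈ -23702.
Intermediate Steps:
G = -4 (G = -2*√(-3 + 7) = -2*√4 = -2*2 = -4)
x(u, b) = -½ (x(u, b) = -4/8 = -4*⅛ = -½)
H(X, N) = -½
-9868/(-29684) + 11851/H(107 - 1*(-16), 87) = -9868/(-29684) + 11851/(-½) = -9868*(-1/29684) + 11851*(-2) = 2467/7421 - 23702 = -175890075/7421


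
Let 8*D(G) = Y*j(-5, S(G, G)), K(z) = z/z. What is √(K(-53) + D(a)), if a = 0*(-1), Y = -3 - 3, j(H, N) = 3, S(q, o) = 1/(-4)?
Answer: I*√5/2 ≈ 1.118*I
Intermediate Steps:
K(z) = 1
S(q, o) = -¼
Y = -6
a = 0
D(G) = -9/4 (D(G) = (-6*3)/8 = (⅛)*(-18) = -9/4)
√(K(-53) + D(a)) = √(1 - 9/4) = √(-5/4) = I*√5/2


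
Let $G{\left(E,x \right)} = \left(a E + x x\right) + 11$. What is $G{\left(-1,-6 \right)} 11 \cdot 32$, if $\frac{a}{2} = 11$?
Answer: $8800$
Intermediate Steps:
$a = 22$ ($a = 2 \cdot 11 = 22$)
$G{\left(E,x \right)} = 11 + x^{2} + 22 E$ ($G{\left(E,x \right)} = \left(22 E + x x\right) + 11 = \left(22 E + x^{2}\right) + 11 = \left(x^{2} + 22 E\right) + 11 = 11 + x^{2} + 22 E$)
$G{\left(-1,-6 \right)} 11 \cdot 32 = \left(11 + \left(-6\right)^{2} + 22 \left(-1\right)\right) 11 \cdot 32 = \left(11 + 36 - 22\right) 11 \cdot 32 = 25 \cdot 11 \cdot 32 = 275 \cdot 32 = 8800$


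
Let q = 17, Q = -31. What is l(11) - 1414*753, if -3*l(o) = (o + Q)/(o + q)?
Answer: -22359577/21 ≈ -1.0647e+6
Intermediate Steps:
l(o) = -(-31 + o)/(3*(17 + o)) (l(o) = -(o - 31)/(3*(o + 17)) = -(-31 + o)/(3*(17 + o)))
l(11) - 1414*753 = (31 - 1*11)/(3*(17 + 11)) - 1414*753 = (1/3)*(31 - 11)/28 - 1064742 = (1/3)*(1/28)*20 - 1064742 = 5/21 - 1064742 = -22359577/21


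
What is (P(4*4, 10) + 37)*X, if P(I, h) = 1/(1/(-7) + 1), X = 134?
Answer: 15343/3 ≈ 5114.3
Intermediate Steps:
P(I, h) = 7/6 (P(I, h) = 1/(-1/7 + 1) = 1/(6/7) = 7/6)
(P(4*4, 10) + 37)*X = (7/6 + 37)*134 = (229/6)*134 = 15343/3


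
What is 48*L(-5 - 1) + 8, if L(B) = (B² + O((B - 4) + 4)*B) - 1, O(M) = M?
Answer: 3416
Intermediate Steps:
L(B) = -1 + 2*B² (L(B) = (B² + ((B - 4) + 4)*B) - 1 = (B² + ((-4 + B) + 4)*B) - 1 = (B² + B*B) - 1 = (B² + B²) - 1 = 2*B² - 1 = -1 + 2*B²)
48*L(-5 - 1) + 8 = 48*(-1 + 2*(-5 - 1)²) + 8 = 48*(-1 + 2*(-6)²) + 8 = 48*(-1 + 2*36) + 8 = 48*(-1 + 72) + 8 = 48*71 + 8 = 3408 + 8 = 3416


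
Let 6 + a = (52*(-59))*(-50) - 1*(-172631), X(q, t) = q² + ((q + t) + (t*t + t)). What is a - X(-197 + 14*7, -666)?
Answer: -125901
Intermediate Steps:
X(q, t) = q + q² + t² + 2*t (X(q, t) = q² + ((q + t) + (t² + t)) = q² + ((q + t) + (t + t²)) = q² + (q + t² + 2*t) = q + q² + t² + 2*t)
a = 326025 (a = -6 + ((52*(-59))*(-50) - 1*(-172631)) = -6 + (-3068*(-50) + 172631) = -6 + (153400 + 172631) = -6 + 326031 = 326025)
a - X(-197 + 14*7, -666) = 326025 - ((-197 + 14*7) + (-197 + 14*7)² + (-666)² + 2*(-666)) = 326025 - ((-197 + 98) + (-197 + 98)² + 443556 - 1332) = 326025 - (-99 + (-99)² + 443556 - 1332) = 326025 - (-99 + 9801 + 443556 - 1332) = 326025 - 1*451926 = 326025 - 451926 = -125901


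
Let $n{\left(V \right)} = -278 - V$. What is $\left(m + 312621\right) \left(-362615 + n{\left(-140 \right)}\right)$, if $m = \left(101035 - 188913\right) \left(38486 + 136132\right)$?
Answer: $5566360620137199$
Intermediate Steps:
$m = -15345080604$ ($m = \left(-87878\right) 174618 = -15345080604$)
$\left(m + 312621\right) \left(-362615 + n{\left(-140 \right)}\right) = \left(-15345080604 + 312621\right) \left(-362615 - 138\right) = - 15344767983 \left(-362615 + \left(-278 + 140\right)\right) = - 15344767983 \left(-362615 - 138\right) = \left(-15344767983\right) \left(-362753\right) = 5566360620137199$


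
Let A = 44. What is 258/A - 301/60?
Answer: 559/660 ≈ 0.84697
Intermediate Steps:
258/A - 301/60 = 258/44 - 301/60 = 258*(1/44) - 301*1/60 = 129/22 - 301/60 = 559/660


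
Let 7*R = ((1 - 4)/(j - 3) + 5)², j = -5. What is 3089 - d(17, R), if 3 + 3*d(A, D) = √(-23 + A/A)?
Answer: 3090 - I*√22/3 ≈ 3090.0 - 1.5635*I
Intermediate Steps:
R = 1849/448 (R = ((1 - 4)/(-5 - 3) + 5)²/7 = (-3/(-8) + 5)²/7 = (-3*(-⅛) + 5)²/7 = (3/8 + 5)²/7 = (43/8)²/7 = (⅐)*(1849/64) = 1849/448 ≈ 4.1272)
d(A, D) = -1 + I*√22/3 (d(A, D) = -1 + √(-23 + A/A)/3 = -1 + √(-23 + 1)/3 = -1 + √(-22)/3 = -1 + (I*√22)/3 = -1 + I*√22/3)
3089 - d(17, R) = 3089 - (-1 + I*√22/3) = 3089 + (1 - I*√22/3) = 3090 - I*√22/3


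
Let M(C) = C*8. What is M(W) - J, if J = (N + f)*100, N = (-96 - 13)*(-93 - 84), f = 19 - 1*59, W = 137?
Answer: -1924204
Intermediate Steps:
M(C) = 8*C
f = -40 (f = 19 - 59 = -40)
N = 19293 (N = -109*(-177) = 19293)
J = 1925300 (J = (19293 - 40)*100 = 19253*100 = 1925300)
M(W) - J = 8*137 - 1*1925300 = 1096 - 1925300 = -1924204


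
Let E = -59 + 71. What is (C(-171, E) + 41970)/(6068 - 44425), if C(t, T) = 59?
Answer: -42029/38357 ≈ -1.0957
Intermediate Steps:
E = 12
(C(-171, E) + 41970)/(6068 - 44425) = (59 + 41970)/(6068 - 44425) = 42029/(-38357) = 42029*(-1/38357) = -42029/38357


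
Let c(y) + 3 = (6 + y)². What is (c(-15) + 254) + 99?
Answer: 431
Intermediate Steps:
c(y) = -3 + (6 + y)²
(c(-15) + 254) + 99 = ((-3 + (6 - 15)²) + 254) + 99 = ((-3 + (-9)²) + 254) + 99 = ((-3 + 81) + 254) + 99 = (78 + 254) + 99 = 332 + 99 = 431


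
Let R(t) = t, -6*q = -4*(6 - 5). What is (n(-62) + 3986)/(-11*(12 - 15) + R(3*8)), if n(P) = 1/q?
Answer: 7975/114 ≈ 69.956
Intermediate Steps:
q = 2/3 (q = -(-2)*(6 - 5)/3 = -(-2)/3 = -1/6*(-4) = 2/3 ≈ 0.66667)
n(P) = 3/2 (n(P) = 1/(2/3) = 3/2)
(n(-62) + 3986)/(-11*(12 - 15) + R(3*8)) = (3/2 + 3986)/(-11*(12 - 15) + 3*8) = 7975/(2*(-11*(-3) + 24)) = 7975/(2*(33 + 24)) = (7975/2)/57 = (7975/2)*(1/57) = 7975/114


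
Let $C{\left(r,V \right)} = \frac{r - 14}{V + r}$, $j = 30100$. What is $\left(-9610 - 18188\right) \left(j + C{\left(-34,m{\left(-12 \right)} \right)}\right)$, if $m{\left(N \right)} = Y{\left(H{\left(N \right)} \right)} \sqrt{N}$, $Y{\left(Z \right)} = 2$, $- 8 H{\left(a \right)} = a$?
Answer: $- \frac{251864001384}{301} - \frac{1334304 i \sqrt{3}}{301} \approx -8.3676 \cdot 10^{8} - 7678.0 i$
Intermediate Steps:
$H{\left(a \right)} = - \frac{a}{8}$
$m{\left(N \right)} = 2 \sqrt{N}$
$C{\left(r,V \right)} = \frac{-14 + r}{V + r}$
$\left(-9610 - 18188\right) \left(j + C{\left(-34,m{\left(-12 \right)} \right)}\right) = \left(-9610 - 18188\right) \left(30100 + \frac{-14 - 34}{2 \sqrt{-12} - 34}\right) = - 27798 \left(30100 + \frac{1}{2 \cdot 2 i \sqrt{3} - 34} \left(-48\right)\right) = - 27798 \left(30100 + \frac{1}{4 i \sqrt{3} - 34} \left(-48\right)\right) = - 27798 \left(30100 + \frac{1}{-34 + 4 i \sqrt{3}} \left(-48\right)\right) = - 27798 \left(30100 - \frac{48}{-34 + 4 i \sqrt{3}}\right) = -836719800 + \frac{1334304}{-34 + 4 i \sqrt{3}}$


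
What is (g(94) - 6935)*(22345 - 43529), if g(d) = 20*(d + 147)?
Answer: 44804160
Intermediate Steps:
g(d) = 2940 + 20*d (g(d) = 20*(147 + d) = 2940 + 20*d)
(g(94) - 6935)*(22345 - 43529) = ((2940 + 20*94) - 6935)*(22345 - 43529) = ((2940 + 1880) - 6935)*(-21184) = (4820 - 6935)*(-21184) = -2115*(-21184) = 44804160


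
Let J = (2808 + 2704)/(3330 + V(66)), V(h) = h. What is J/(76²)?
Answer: 689/2451912 ≈ 0.00028101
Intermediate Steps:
J = 1378/849 (J = (2808 + 2704)/(3330 + 66) = 5512/3396 = 5512*(1/3396) = 1378/849 ≈ 1.6231)
J/(76²) = 1378/(849*(76²)) = (1378/849)/5776 = (1378/849)*(1/5776) = 689/2451912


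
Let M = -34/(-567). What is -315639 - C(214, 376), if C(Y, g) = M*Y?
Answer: -178974589/567 ≈ -3.1565e+5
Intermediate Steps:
M = 34/567 (M = -34*(-1/567) = 34/567 ≈ 0.059965)
C(Y, g) = 34*Y/567
-315639 - C(214, 376) = -315639 - 34*214/567 = -315639 - 1*7276/567 = -315639 - 7276/567 = -178974589/567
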